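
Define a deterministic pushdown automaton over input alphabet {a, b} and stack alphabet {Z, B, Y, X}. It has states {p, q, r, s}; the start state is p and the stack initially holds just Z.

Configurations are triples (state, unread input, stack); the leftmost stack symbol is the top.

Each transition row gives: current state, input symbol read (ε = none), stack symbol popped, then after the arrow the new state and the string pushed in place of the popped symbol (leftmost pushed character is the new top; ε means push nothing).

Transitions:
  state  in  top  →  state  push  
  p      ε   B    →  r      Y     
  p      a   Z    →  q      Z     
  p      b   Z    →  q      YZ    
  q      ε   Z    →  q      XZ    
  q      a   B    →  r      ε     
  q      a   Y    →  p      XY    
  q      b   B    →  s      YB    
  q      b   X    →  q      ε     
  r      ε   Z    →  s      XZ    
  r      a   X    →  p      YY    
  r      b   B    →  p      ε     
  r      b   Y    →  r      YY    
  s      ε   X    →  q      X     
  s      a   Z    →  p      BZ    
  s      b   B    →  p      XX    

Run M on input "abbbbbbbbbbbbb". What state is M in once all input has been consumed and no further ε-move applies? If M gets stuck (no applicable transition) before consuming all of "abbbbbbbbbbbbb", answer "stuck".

q

(p, abbbbbbbbbbbbb, Z) ⊢ (q, bbbbbbbbbbbbb, Z) ⊢ (q, bbbbbbbbbbbbb, XZ) ⊢ (q, bbbbbbbbbbbb, Z) ⊢ (q, bbbbbbbbbbbb, XZ) ⊢ (q, bbbbbbbbbbb, Z) ⊢ (q, bbbbbbbbbbb, XZ) ⊢ (q, bbbbbbbbbb, Z) ⊢ (q, bbbbbbbbbb, XZ) ⊢ (q, bbbbbbbbb, Z) ⊢ (q, bbbbbbbbb, XZ) ⊢ (q, bbbbbbbb, Z) ⊢ (q, bbbbbbbb, XZ) ⊢ (q, bbbbbbb, Z) ⊢ (q, bbbbbbb, XZ) ⊢ (q, bbbbbb, Z) ⊢ (q, bbbbbb, XZ) ⊢ (q, bbbbb, Z) ⊢ (q, bbbbb, XZ) ⊢ (q, bbbb, Z) ⊢ (q, bbbb, XZ) ⊢ (q, bbb, Z) ⊢ (q, bbb, XZ) ⊢ (q, bb, Z) ⊢ (q, bb, XZ) ⊢ (q, b, Z) ⊢ (q, b, XZ) ⊢ (q, ε, Z) ⊢ (q, ε, XZ)
All input consumed; M is in state q.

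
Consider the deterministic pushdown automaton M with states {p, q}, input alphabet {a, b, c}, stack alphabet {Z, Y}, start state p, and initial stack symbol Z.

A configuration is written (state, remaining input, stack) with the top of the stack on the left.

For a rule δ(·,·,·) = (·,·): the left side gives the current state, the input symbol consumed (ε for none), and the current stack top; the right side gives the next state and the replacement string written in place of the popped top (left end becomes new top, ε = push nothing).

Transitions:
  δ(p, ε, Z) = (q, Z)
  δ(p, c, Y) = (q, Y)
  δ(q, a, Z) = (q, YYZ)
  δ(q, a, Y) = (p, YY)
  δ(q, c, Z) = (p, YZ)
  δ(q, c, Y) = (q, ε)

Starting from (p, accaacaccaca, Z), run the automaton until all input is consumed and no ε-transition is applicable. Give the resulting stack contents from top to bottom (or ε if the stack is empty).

YYYYYZ

(p, accaacaccaca, Z)
  ε-move, top Z: go to q, push Z → (q, accaacaccaca, Z)
  read a, top Z: go to q, push YYZ → (q, ccaacaccaca, YYZ)
  read c, top Y: go to q, push ε → (q, caacaccaca, YZ)
  read c, top Y: go to q, push ε → (q, aacaccaca, Z)
  read a, top Z: go to q, push YYZ → (q, acaccaca, YYZ)
  read a, top Y: go to p, push YY → (p, caccaca, YYYZ)
  read c, top Y: go to q, push Y → (q, accaca, YYYZ)
  read a, top Y: go to p, push YY → (p, ccaca, YYYYZ)
  read c, top Y: go to q, push Y → (q, caca, YYYYZ)
  read c, top Y: go to q, push ε → (q, aca, YYYZ)
  read a, top Y: go to p, push YY → (p, ca, YYYYZ)
  read c, top Y: go to q, push Y → (q, a, YYYYZ)
  read a, top Y: go to p, push YY → (p, ε, YYYYYZ)
All input consumed in state p with stack YYYYYZ.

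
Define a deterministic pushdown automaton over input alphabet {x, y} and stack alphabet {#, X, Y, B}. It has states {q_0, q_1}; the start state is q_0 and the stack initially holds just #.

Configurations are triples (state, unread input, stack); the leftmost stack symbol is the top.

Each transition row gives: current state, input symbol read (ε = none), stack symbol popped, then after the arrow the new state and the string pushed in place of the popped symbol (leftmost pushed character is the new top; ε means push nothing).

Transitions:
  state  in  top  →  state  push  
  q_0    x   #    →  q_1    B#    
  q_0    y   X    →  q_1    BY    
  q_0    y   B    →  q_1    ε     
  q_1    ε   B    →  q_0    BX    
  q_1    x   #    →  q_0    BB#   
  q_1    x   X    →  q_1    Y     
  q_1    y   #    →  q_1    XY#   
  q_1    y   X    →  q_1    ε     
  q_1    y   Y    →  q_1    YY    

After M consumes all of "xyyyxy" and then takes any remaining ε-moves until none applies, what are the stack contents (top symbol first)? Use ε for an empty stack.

(q_0, xyyyxy, #)
  read x, top #: go to q_1, push B# → (q_1, yyyxy, B#)
  ε-move, top B: go to q_0, push BX → (q_0, yyyxy, BX#)
  read y, top B: go to q_1, push ε → (q_1, yyxy, X#)
  read y, top X: go to q_1, push ε → (q_1, yxy, #)
  read y, top #: go to q_1, push XY# → (q_1, xy, XY#)
  read x, top X: go to q_1, push Y → (q_1, y, YY#)
  read y, top Y: go to q_1, push YY → (q_1, ε, YYY#)
All input consumed in state q_1 with stack YYY#.

YYY#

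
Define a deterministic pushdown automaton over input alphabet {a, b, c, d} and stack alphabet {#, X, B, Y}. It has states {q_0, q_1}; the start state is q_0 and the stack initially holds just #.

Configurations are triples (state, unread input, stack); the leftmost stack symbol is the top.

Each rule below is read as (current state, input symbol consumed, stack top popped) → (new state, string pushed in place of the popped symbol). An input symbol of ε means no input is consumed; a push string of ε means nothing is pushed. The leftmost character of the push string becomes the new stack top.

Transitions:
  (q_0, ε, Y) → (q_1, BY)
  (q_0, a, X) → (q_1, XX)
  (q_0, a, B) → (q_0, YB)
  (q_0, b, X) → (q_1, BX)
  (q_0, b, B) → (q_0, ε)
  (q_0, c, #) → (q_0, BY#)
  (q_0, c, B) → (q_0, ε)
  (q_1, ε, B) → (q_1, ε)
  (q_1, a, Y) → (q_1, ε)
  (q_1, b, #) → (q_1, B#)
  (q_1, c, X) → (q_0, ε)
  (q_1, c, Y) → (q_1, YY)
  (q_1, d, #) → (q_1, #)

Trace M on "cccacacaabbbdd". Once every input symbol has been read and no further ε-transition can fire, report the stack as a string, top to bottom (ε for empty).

(q_0, cccacacaabbbdd, #) ⊢ (q_0, ccacacaabbbdd, BY#) ⊢ (q_0, cacacaabbbdd, Y#) ⊢ (q_1, cacacaabbbdd, BY#) ⊢ (q_1, cacacaabbbdd, Y#) ⊢ (q_1, acacaabbbdd, YY#) ⊢ (q_1, cacaabbbdd, Y#) ⊢ (q_1, acaabbbdd, YY#) ⊢ (q_1, caabbbdd, Y#) ⊢ (q_1, aabbbdd, YY#) ⊢ (q_1, abbbdd, Y#) ⊢ (q_1, bbbdd, #) ⊢ (q_1, bbdd, B#) ⊢ (q_1, bbdd, #) ⊢ (q_1, bdd, B#) ⊢ (q_1, bdd, #) ⊢ (q_1, dd, B#) ⊢ (q_1, dd, #) ⊢ (q_1, d, #) ⊢ (q_1, ε, #)
All input consumed in state q_1 with stack #.

#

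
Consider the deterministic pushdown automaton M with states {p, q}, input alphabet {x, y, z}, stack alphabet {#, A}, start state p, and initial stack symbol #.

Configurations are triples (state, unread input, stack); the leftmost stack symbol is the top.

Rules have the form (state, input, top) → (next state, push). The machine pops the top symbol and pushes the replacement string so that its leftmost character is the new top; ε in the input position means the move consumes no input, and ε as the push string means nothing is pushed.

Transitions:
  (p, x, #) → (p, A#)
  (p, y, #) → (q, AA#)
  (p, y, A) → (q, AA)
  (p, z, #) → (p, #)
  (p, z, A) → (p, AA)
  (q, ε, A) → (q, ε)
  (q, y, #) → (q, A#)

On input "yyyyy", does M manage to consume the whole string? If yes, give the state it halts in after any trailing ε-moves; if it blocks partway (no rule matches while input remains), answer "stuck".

(p, yyyyy, #)
  read y, top #: go to q, push AA# → (q, yyyy, AA#)
  ε-move, top A: go to q, push ε → (q, yyyy, A#)
  ε-move, top A: go to q, push ε → (q, yyyy, #)
  read y, top #: go to q, push A# → (q, yyy, A#)
  ε-move, top A: go to q, push ε → (q, yyy, #)
  read y, top #: go to q, push A# → (q, yy, A#)
  ε-move, top A: go to q, push ε → (q, yy, #)
  read y, top #: go to q, push A# → (q, y, A#)
  ε-move, top A: go to q, push ε → (q, y, #)
  read y, top #: go to q, push A# → (q, ε, A#)
  ε-move, top A: go to q, push ε → (q, ε, #)
All input consumed; M is in state q.

q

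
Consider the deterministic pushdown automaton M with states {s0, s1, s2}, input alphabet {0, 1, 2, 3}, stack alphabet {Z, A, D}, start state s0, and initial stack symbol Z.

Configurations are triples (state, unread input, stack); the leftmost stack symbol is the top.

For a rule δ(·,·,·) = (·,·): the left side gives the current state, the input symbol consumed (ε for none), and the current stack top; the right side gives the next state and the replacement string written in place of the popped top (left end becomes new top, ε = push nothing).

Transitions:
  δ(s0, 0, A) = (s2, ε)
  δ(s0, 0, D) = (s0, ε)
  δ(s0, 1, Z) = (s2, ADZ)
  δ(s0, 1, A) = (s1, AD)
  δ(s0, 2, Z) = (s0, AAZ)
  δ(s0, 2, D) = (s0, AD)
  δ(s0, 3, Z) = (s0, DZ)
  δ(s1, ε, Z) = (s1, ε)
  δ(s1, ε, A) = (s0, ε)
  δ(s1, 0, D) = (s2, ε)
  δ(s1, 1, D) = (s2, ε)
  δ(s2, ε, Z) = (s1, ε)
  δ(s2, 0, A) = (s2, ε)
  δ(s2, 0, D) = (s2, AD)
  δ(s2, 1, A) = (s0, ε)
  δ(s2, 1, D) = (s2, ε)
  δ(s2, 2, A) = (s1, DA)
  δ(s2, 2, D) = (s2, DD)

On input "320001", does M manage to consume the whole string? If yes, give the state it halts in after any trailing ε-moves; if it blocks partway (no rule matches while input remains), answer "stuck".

(s0, 320001, Z)
  read 3, top Z: go to s0, push DZ → (s0, 20001, DZ)
  read 2, top D: go to s0, push AD → (s0, 0001, ADZ)
  read 0, top A: go to s2, push ε → (s2, 001, DZ)
  read 0, top D: go to s2, push AD → (s2, 01, ADZ)
  read 0, top A: go to s2, push ε → (s2, 1, DZ)
  read 1, top D: go to s2, push ε → (s2, ε, Z)
  ε-move, top Z: go to s1, push ε → (s1, ε, ε)
All input consumed; M is in state s1.

s1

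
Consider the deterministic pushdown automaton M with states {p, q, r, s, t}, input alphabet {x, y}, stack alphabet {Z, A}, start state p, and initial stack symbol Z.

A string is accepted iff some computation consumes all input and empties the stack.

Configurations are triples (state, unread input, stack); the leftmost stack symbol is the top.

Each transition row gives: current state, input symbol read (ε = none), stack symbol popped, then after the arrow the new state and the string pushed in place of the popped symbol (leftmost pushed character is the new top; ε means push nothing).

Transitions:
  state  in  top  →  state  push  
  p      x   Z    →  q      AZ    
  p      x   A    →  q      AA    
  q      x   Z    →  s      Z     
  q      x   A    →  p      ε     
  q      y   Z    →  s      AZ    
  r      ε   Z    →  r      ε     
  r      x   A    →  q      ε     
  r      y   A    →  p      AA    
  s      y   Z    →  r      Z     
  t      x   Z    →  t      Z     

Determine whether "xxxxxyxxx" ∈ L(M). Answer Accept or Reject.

Reject

(p, xxxxxyxxx, Z)
  read x, top Z: go to q, push AZ → (q, xxxxyxxx, AZ)
  read x, top A: go to p, push ε → (p, xxxyxxx, Z)
  read x, top Z: go to q, push AZ → (q, xxyxxx, AZ)
  read x, top A: go to p, push ε → (p, xyxxx, Z)
  read x, top Z: go to q, push AZ → (q, yxxx, AZ)
No transition applies at (q, yxxx, AZ); input not fully consumed.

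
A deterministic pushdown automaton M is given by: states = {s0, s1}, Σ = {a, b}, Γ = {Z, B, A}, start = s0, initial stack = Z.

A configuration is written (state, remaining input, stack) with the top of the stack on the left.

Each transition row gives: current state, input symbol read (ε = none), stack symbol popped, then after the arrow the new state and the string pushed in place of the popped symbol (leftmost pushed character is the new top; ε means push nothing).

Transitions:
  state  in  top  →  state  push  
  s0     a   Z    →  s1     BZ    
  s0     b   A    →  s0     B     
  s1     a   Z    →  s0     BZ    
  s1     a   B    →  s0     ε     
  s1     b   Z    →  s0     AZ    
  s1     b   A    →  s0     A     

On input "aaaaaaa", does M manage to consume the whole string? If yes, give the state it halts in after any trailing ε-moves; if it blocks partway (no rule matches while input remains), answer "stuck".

(s0, aaaaaaa, Z)
  read a, top Z: go to s1, push BZ → (s1, aaaaaa, BZ)
  read a, top B: go to s0, push ε → (s0, aaaaa, Z)
  read a, top Z: go to s1, push BZ → (s1, aaaa, BZ)
  read a, top B: go to s0, push ε → (s0, aaa, Z)
  read a, top Z: go to s1, push BZ → (s1, aa, BZ)
  read a, top B: go to s0, push ε → (s0, a, Z)
  read a, top Z: go to s1, push BZ → (s1, ε, BZ)
All input consumed; M is in state s1.

s1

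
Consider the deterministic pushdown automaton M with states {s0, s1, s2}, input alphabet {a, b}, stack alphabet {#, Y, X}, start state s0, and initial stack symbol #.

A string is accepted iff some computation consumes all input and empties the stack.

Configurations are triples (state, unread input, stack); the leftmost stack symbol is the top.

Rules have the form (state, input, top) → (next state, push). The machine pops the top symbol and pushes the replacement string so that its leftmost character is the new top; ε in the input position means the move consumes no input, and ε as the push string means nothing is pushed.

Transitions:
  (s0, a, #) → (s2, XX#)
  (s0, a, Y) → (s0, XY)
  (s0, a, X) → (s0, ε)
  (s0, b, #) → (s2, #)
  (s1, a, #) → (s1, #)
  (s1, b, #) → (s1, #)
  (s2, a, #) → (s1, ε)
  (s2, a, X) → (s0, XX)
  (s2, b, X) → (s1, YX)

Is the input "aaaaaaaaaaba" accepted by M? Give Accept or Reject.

Accept

(s0, aaaaaaaaaaba, #)
  read a, top #: go to s2, push XX# → (s2, aaaaaaaaaba, XX#)
  read a, top X: go to s0, push XX → (s0, aaaaaaaaba, XXX#)
  read a, top X: go to s0, push ε → (s0, aaaaaaaba, XX#)
  read a, top X: go to s0, push ε → (s0, aaaaaaba, X#)
  read a, top X: go to s0, push ε → (s0, aaaaaba, #)
  read a, top #: go to s2, push XX# → (s2, aaaaba, XX#)
  read a, top X: go to s0, push XX → (s0, aaaba, XXX#)
  read a, top X: go to s0, push ε → (s0, aaba, XX#)
  read a, top X: go to s0, push ε → (s0, aba, X#)
  read a, top X: go to s0, push ε → (s0, ba, #)
  read b, top #: go to s2, push # → (s2, a, #)
  read a, top #: go to s1, push ε → (s1, ε, ε)
All input consumed and the stack is empty.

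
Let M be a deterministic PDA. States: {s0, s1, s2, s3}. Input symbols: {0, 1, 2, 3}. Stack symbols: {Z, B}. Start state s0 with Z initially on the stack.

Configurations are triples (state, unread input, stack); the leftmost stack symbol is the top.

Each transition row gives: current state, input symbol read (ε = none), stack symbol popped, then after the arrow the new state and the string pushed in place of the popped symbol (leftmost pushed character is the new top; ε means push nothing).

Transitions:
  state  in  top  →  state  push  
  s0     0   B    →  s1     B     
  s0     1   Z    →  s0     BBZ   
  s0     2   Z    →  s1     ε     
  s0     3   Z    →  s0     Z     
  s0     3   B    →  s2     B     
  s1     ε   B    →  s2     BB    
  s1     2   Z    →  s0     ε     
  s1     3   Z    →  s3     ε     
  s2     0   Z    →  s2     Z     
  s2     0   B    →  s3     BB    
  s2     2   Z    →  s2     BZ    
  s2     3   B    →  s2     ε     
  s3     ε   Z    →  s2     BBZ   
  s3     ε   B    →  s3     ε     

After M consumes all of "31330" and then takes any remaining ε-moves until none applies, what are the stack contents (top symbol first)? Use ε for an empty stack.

(s0, 31330, Z) ⊢ (s0, 1330, Z) ⊢ (s0, 330, BBZ) ⊢ (s2, 30, BBZ) ⊢ (s2, 0, BZ) ⊢ (s3, ε, BBZ) ⊢ (s3, ε, BZ) ⊢ (s3, ε, Z) ⊢ (s2, ε, BBZ)
All input consumed in state s2 with stack BBZ.

BBZ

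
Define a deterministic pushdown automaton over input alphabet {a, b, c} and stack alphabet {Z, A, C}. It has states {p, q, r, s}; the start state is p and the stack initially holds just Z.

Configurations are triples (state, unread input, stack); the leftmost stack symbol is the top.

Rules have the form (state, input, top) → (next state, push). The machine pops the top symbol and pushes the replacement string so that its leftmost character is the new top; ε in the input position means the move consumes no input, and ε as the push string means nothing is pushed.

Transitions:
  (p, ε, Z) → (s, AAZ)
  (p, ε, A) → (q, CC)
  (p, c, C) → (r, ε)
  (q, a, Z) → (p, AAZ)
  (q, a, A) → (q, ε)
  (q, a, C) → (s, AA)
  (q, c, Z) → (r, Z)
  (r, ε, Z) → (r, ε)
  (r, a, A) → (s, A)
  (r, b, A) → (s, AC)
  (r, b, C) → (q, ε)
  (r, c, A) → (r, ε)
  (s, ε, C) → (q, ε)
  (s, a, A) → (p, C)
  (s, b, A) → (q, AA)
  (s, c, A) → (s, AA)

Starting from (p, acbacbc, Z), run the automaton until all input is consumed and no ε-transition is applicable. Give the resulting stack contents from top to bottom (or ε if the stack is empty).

(p, acbacbc, Z)
  ε-move, top Z: go to s, push AAZ → (s, acbacbc, AAZ)
  read a, top A: go to p, push C → (p, cbacbc, CAZ)
  read c, top C: go to r, push ε → (r, bacbc, AZ)
  read b, top A: go to s, push AC → (s, acbc, ACZ)
  read a, top A: go to p, push C → (p, cbc, CCZ)
  read c, top C: go to r, push ε → (r, bc, CZ)
  read b, top C: go to q, push ε → (q, c, Z)
  read c, top Z: go to r, push Z → (r, ε, Z)
  ε-move, top Z: go to r, push ε → (r, ε, ε)
All input consumed in state r with stack ε.

ε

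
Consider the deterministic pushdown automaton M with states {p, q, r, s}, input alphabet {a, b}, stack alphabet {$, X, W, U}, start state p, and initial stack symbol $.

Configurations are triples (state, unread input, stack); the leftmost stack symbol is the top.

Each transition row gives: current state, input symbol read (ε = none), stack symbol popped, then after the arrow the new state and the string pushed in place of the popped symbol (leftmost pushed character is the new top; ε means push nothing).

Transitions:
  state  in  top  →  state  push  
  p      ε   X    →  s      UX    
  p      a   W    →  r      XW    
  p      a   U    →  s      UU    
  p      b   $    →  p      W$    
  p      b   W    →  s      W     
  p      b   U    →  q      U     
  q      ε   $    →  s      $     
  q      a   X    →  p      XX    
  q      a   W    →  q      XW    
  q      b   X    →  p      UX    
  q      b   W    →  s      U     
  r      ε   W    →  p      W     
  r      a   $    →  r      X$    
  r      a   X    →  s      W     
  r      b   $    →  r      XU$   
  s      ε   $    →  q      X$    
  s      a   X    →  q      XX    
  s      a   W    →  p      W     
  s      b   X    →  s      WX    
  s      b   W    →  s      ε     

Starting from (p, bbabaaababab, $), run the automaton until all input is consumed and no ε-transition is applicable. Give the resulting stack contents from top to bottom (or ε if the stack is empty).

W$

(p, bbabaaababab, $)
  read b, top $: go to p, push W$ → (p, babaaababab, W$)
  read b, top W: go to s, push W → (s, abaaababab, W$)
  read a, top W: go to p, push W → (p, baaababab, W$)
  read b, top W: go to s, push W → (s, aaababab, W$)
  read a, top W: go to p, push W → (p, aababab, W$)
  read a, top W: go to r, push XW → (r, ababab, XW$)
  read a, top X: go to s, push W → (s, babab, WW$)
  read b, top W: go to s, push ε → (s, abab, W$)
  read a, top W: go to p, push W → (p, bab, W$)
  read b, top W: go to s, push W → (s, ab, W$)
  read a, top W: go to p, push W → (p, b, W$)
  read b, top W: go to s, push W → (s, ε, W$)
All input consumed in state s with stack W$.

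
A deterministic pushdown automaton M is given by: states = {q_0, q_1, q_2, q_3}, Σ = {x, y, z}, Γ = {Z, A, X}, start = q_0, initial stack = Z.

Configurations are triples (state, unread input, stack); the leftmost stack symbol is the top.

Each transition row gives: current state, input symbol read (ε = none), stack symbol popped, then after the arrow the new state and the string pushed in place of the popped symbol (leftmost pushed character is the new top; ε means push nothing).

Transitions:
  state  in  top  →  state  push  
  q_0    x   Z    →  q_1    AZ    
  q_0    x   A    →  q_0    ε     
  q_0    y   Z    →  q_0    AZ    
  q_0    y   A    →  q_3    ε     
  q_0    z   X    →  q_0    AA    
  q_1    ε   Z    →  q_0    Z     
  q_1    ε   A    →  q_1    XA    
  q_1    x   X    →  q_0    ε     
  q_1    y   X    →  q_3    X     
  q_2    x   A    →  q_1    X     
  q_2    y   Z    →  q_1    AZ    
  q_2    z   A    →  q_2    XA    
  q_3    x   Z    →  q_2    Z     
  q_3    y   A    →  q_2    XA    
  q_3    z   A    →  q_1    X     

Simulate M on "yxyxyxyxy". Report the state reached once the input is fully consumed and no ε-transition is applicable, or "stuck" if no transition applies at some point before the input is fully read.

q_0

(q_0, yxyxyxyxy, Z)
  read y, top Z: go to q_0, push AZ → (q_0, xyxyxyxy, AZ)
  read x, top A: go to q_0, push ε → (q_0, yxyxyxy, Z)
  read y, top Z: go to q_0, push AZ → (q_0, xyxyxy, AZ)
  read x, top A: go to q_0, push ε → (q_0, yxyxy, Z)
  read y, top Z: go to q_0, push AZ → (q_0, xyxy, AZ)
  read x, top A: go to q_0, push ε → (q_0, yxy, Z)
  read y, top Z: go to q_0, push AZ → (q_0, xy, AZ)
  read x, top A: go to q_0, push ε → (q_0, y, Z)
  read y, top Z: go to q_0, push AZ → (q_0, ε, AZ)
All input consumed; M is in state q_0.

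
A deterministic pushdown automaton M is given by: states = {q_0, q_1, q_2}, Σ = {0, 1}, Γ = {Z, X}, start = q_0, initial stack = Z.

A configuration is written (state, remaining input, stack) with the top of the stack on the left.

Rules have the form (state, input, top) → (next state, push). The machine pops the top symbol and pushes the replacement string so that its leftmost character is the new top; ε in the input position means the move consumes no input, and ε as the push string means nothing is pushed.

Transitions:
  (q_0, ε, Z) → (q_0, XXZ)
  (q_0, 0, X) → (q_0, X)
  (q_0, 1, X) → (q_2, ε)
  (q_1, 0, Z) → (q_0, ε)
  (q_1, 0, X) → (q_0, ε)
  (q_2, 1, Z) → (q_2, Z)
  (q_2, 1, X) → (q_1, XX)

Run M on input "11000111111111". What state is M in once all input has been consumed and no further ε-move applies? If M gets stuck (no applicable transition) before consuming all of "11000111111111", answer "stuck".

q_2

(q_0, 11000111111111, Z)
  ε-move, top Z: go to q_0, push XXZ → (q_0, 11000111111111, XXZ)
  read 1, top X: go to q_2, push ε → (q_2, 1000111111111, XZ)
  read 1, top X: go to q_1, push XX → (q_1, 000111111111, XXZ)
  read 0, top X: go to q_0, push ε → (q_0, 00111111111, XZ)
  read 0, top X: go to q_0, push X → (q_0, 0111111111, XZ)
  read 0, top X: go to q_0, push X → (q_0, 111111111, XZ)
  read 1, top X: go to q_2, push ε → (q_2, 11111111, Z)
  read 1, top Z: go to q_2, push Z → (q_2, 1111111, Z)
  read 1, top Z: go to q_2, push Z → (q_2, 111111, Z)
  read 1, top Z: go to q_2, push Z → (q_2, 11111, Z)
  read 1, top Z: go to q_2, push Z → (q_2, 1111, Z)
  read 1, top Z: go to q_2, push Z → (q_2, 111, Z)
  read 1, top Z: go to q_2, push Z → (q_2, 11, Z)
  read 1, top Z: go to q_2, push Z → (q_2, 1, Z)
  read 1, top Z: go to q_2, push Z → (q_2, ε, Z)
All input consumed; M is in state q_2.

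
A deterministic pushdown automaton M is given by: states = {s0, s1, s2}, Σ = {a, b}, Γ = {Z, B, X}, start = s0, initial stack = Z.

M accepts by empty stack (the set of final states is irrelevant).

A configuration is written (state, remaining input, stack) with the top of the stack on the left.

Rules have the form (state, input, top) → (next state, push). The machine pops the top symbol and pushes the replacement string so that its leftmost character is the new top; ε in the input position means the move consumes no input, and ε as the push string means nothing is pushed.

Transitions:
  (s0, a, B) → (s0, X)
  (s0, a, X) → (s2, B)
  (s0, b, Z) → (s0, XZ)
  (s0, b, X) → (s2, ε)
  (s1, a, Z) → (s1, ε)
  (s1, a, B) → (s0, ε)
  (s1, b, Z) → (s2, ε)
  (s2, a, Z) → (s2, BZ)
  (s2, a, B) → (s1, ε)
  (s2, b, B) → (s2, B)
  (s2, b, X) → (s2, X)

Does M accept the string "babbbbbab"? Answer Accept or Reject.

(s0, babbbbbab, Z) ⊢ (s0, abbbbbab, XZ) ⊢ (s2, bbbbbab, BZ) ⊢ (s2, bbbbab, BZ) ⊢ (s2, bbbab, BZ) ⊢ (s2, bbab, BZ) ⊢ (s2, bab, BZ) ⊢ (s2, ab, BZ) ⊢ (s1, b, Z) ⊢ (s2, ε, ε)
All input consumed and the stack is empty.

Accept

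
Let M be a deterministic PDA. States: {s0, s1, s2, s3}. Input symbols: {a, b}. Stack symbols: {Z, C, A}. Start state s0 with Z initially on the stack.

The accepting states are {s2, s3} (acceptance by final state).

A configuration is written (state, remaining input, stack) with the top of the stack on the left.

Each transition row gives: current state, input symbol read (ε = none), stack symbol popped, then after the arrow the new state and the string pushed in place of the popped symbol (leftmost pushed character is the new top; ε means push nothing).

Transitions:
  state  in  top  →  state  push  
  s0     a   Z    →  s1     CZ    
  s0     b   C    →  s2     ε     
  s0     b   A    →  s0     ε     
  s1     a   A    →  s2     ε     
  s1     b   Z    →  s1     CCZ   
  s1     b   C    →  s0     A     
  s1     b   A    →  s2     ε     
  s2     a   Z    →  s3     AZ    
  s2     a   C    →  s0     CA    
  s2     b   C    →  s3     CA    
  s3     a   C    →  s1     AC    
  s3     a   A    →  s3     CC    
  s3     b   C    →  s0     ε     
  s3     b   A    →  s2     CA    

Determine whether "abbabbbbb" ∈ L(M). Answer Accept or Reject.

Reject

(s0, abbabbbbb, Z)
  read a, top Z: go to s1, push CZ → (s1, bbabbbbb, CZ)
  read b, top C: go to s0, push A → (s0, babbbbb, AZ)
  read b, top A: go to s0, push ε → (s0, abbbbb, Z)
  read a, top Z: go to s1, push CZ → (s1, bbbbb, CZ)
  read b, top C: go to s0, push A → (s0, bbbb, AZ)
  read b, top A: go to s0, push ε → (s0, bbb, Z)
No transition applies at (s0, bbb, Z); input not fully consumed.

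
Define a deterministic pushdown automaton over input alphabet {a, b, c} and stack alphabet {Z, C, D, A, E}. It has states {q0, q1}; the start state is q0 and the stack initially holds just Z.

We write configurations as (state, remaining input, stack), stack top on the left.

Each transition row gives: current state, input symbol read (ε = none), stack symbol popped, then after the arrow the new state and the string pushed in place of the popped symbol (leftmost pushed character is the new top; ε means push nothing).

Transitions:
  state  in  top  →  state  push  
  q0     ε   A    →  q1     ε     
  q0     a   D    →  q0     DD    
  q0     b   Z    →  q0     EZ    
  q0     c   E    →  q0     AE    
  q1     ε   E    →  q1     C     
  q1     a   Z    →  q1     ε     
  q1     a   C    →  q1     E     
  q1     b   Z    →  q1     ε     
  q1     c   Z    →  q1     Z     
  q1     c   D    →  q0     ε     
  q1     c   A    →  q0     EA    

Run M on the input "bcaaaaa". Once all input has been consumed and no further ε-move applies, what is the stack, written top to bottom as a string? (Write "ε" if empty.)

(q0, bcaaaaa, Z)
  read b, top Z: go to q0, push EZ → (q0, caaaaa, EZ)
  read c, top E: go to q0, push AE → (q0, aaaaa, AEZ)
  ε-move, top A: go to q1, push ε → (q1, aaaaa, EZ)
  ε-move, top E: go to q1, push C → (q1, aaaaa, CZ)
  read a, top C: go to q1, push E → (q1, aaaa, EZ)
  ε-move, top E: go to q1, push C → (q1, aaaa, CZ)
  read a, top C: go to q1, push E → (q1, aaa, EZ)
  ε-move, top E: go to q1, push C → (q1, aaa, CZ)
  read a, top C: go to q1, push E → (q1, aa, EZ)
  ε-move, top E: go to q1, push C → (q1, aa, CZ)
  read a, top C: go to q1, push E → (q1, a, EZ)
  ε-move, top E: go to q1, push C → (q1, a, CZ)
  read a, top C: go to q1, push E → (q1, ε, EZ)
  ε-move, top E: go to q1, push C → (q1, ε, CZ)
All input consumed in state q1 with stack CZ.

CZ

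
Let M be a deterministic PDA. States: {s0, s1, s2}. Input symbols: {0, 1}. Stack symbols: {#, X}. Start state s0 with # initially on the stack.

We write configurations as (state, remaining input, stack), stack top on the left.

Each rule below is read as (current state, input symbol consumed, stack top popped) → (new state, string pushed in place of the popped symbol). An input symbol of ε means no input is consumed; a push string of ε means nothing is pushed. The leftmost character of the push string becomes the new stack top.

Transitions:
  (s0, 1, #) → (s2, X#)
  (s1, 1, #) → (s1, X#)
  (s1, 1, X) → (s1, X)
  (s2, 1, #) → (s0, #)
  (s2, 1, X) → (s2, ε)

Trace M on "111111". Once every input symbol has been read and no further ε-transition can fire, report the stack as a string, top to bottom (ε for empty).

#

(s0, 111111, #)
  read 1, top #: go to s2, push X# → (s2, 11111, X#)
  read 1, top X: go to s2, push ε → (s2, 1111, #)
  read 1, top #: go to s0, push # → (s0, 111, #)
  read 1, top #: go to s2, push X# → (s2, 11, X#)
  read 1, top X: go to s2, push ε → (s2, 1, #)
  read 1, top #: go to s0, push # → (s0, ε, #)
All input consumed in state s0 with stack #.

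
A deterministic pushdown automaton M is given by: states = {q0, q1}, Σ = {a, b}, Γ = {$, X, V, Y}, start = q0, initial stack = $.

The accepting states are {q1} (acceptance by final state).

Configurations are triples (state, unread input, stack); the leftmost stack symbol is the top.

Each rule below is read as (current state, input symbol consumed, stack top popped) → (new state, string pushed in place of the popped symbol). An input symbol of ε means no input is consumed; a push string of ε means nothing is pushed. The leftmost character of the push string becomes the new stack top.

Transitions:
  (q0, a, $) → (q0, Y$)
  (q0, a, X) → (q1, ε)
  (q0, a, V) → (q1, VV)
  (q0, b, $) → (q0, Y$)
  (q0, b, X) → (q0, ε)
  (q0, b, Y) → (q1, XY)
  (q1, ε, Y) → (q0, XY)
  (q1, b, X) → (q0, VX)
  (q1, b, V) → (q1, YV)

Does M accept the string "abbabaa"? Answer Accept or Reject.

Accept

(q0, abbabaa, $)
  read a, top $: go to q0, push Y$ → (q0, bbabaa, Y$)
  read b, top Y: go to q1, push XY → (q1, babaa, XY$)
  read b, top X: go to q0, push VX → (q0, abaa, VXY$)
  read a, top V: go to q1, push VV → (q1, baa, VVXY$)
  read b, top V: go to q1, push YV → (q1, aa, YVVXY$)
  ε-move, top Y: go to q0, push XY → (q0, aa, XYVVXY$)
  read a, top X: go to q1, push ε → (q1, a, YVVXY$)
  ε-move, top Y: go to q0, push XY → (q0, a, XYVVXY$)
  read a, top X: go to q1, push ε → (q1, ε, YVVXY$)
All input consumed; state q1 ∈ F.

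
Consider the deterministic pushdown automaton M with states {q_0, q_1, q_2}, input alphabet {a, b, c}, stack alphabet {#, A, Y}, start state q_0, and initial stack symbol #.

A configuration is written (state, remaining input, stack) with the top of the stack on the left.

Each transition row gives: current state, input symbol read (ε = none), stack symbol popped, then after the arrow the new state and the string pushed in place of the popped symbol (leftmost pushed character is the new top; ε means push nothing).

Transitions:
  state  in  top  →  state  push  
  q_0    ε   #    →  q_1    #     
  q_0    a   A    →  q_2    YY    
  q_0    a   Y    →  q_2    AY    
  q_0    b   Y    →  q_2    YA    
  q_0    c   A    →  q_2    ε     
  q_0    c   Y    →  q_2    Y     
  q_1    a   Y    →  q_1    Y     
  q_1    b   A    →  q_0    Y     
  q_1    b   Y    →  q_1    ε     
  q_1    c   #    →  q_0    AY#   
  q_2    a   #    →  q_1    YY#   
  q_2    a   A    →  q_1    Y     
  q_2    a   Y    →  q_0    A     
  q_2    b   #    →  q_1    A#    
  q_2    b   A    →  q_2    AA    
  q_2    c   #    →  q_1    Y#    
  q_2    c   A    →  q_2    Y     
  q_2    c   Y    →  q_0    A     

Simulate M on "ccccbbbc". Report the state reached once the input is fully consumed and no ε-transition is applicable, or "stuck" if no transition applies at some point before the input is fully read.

q_0

(q_0, ccccbbbc, #) ⊢ (q_1, ccccbbbc, #) ⊢ (q_0, cccbbbc, AY#) ⊢ (q_2, ccbbbc, Y#) ⊢ (q_0, cbbbc, A#) ⊢ (q_2, bbbc, #) ⊢ (q_1, bbc, A#) ⊢ (q_0, bc, Y#) ⊢ (q_2, c, YA#) ⊢ (q_0, ε, AA#)
All input consumed; M is in state q_0.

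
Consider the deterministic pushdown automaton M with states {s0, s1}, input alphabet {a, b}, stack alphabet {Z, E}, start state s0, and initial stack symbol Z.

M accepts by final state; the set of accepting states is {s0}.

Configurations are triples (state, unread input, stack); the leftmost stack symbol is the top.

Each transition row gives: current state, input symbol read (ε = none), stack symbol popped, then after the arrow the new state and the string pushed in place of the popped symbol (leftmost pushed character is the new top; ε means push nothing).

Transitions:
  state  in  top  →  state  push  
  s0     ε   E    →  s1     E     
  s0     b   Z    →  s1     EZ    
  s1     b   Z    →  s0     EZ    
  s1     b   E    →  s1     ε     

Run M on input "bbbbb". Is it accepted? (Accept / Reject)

(s0, bbbbb, Z) ⊢ (s1, bbbb, EZ) ⊢ (s1, bbb, Z) ⊢ (s0, bb, EZ) ⊢ (s1, bb, EZ) ⊢ (s1, b, Z) ⊢ (s0, ε, EZ)
All input consumed; state s0 ∈ F.

Accept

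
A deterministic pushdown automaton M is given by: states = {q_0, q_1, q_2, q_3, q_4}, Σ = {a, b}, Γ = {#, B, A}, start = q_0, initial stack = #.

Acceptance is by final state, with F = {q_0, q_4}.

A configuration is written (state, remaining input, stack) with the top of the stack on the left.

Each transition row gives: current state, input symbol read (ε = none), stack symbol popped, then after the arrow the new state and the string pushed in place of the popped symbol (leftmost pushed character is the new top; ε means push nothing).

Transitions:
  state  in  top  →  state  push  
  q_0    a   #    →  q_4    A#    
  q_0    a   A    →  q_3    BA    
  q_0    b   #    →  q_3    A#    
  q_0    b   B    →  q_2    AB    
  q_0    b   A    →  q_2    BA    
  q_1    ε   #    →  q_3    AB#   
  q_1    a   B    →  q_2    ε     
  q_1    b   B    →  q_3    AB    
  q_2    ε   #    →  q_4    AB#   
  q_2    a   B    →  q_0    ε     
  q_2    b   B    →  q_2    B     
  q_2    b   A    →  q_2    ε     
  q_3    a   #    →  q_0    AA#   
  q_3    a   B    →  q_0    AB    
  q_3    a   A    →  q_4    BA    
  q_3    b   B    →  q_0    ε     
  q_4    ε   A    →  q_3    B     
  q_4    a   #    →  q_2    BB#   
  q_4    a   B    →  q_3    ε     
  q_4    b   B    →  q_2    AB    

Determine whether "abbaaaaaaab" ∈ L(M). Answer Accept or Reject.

Reject

(q_0, abbaaaaaaab, #)
  read a, top #: go to q_4, push A# → (q_4, bbaaaaaaab, A#)
  ε-move, top A: go to q_3, push B → (q_3, bbaaaaaaab, B#)
  read b, top B: go to q_0, push ε → (q_0, baaaaaaab, #)
  read b, top #: go to q_3, push A# → (q_3, aaaaaaab, A#)
  read a, top A: go to q_4, push BA → (q_4, aaaaaab, BA#)
  read a, top B: go to q_3, push ε → (q_3, aaaaab, A#)
  read a, top A: go to q_4, push BA → (q_4, aaaab, BA#)
  read a, top B: go to q_3, push ε → (q_3, aaab, A#)
  read a, top A: go to q_4, push BA → (q_4, aab, BA#)
  read a, top B: go to q_3, push ε → (q_3, ab, A#)
  read a, top A: go to q_4, push BA → (q_4, b, BA#)
  read b, top B: go to q_2, push AB → (q_2, ε, ABA#)
All input consumed; state q_2 ∉ F and no further ε-move applies.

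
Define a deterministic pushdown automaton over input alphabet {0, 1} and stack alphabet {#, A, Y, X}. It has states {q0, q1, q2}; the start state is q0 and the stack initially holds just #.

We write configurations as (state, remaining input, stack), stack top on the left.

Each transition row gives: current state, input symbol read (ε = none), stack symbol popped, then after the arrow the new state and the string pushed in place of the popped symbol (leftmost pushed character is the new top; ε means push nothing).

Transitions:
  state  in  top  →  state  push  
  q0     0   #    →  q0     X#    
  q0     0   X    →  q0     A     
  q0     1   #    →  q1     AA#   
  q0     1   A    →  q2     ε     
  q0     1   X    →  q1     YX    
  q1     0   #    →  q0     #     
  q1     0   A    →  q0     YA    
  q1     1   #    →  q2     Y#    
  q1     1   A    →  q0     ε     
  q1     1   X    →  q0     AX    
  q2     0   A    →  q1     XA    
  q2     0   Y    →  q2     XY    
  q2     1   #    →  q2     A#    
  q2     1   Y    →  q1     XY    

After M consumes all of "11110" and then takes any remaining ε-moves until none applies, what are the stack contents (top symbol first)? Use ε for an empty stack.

(q0, 11110, #)
  read 1, top #: go to q1, push AA# → (q1, 1110, AA#)
  read 1, top A: go to q0, push ε → (q0, 110, A#)
  read 1, top A: go to q2, push ε → (q2, 10, #)
  read 1, top #: go to q2, push A# → (q2, 0, A#)
  read 0, top A: go to q1, push XA → (q1, ε, XA#)
All input consumed in state q1 with stack XA#.

XA#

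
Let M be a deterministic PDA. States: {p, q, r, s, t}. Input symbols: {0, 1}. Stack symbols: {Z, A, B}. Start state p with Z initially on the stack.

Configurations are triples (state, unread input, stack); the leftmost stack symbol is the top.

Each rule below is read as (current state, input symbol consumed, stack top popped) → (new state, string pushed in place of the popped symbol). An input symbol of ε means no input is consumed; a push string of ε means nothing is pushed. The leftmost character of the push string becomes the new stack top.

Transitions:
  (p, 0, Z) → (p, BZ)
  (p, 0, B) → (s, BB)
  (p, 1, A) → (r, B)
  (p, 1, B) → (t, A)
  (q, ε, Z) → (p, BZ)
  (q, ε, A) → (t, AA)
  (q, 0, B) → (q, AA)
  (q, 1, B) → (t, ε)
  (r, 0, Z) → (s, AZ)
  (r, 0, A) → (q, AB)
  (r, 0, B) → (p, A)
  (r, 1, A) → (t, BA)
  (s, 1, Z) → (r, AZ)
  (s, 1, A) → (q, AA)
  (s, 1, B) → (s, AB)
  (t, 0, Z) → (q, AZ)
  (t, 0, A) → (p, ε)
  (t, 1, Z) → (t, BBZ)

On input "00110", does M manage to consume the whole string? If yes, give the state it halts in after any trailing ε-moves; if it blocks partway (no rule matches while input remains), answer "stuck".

(p, 00110, Z) ⊢ (p, 0110, BZ) ⊢ (s, 110, BBZ) ⊢ (s, 10, ABBZ) ⊢ (q, 0, AABBZ) ⊢ (t, 0, AAABBZ) ⊢ (p, ε, AABBZ)
All input consumed; M is in state p.

p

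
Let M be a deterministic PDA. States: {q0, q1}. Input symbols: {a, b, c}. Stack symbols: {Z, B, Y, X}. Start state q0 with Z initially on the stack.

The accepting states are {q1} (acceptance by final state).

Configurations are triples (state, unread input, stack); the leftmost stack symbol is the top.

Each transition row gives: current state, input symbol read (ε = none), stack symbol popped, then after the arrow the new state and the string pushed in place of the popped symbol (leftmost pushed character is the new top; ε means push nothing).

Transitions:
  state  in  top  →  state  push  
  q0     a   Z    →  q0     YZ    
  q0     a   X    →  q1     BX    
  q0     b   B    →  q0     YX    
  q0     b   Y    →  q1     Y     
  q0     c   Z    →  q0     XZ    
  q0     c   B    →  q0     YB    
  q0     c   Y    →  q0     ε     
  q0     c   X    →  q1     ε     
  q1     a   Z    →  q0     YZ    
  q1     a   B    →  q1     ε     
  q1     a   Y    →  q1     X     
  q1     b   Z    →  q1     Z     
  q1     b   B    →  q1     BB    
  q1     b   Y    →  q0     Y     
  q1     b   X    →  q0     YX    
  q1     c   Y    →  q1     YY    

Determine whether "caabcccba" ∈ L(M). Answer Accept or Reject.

(q0, caabcccba, Z)
  read c, top Z: go to q0, push XZ → (q0, aabcccba, XZ)
  read a, top X: go to q1, push BX → (q1, abcccba, BXZ)
  read a, top B: go to q1, push ε → (q1, bcccba, XZ)
  read b, top X: go to q0, push YX → (q0, cccba, YXZ)
  read c, top Y: go to q0, push ε → (q0, ccba, XZ)
  read c, top X: go to q1, push ε → (q1, cba, Z)
No transition applies at (q1, cba, Z); input not fully consumed.

Reject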